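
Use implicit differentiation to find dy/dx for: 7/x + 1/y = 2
Differentiate both sides with respect to x, treating y as y(x). By the chain rule, any term containing y contributes a factor of y' = dy/dx when we differentiate it.

Move every term to one side and write the relation as F(x, y) = 0. Term by term,
  d/dx[1/y] = -y'/y^2
  d/dx[7/x] = -7/x^2
  d/dx[-2] = 0

The pieces without y' make up ∂F/∂x and the coefficient of y' is ∂F/∂y:
  ∂F/∂x = -7/x^2,
  ∂F/∂y = -1/y^2.

Since d/dx[F] = ∂F/∂x + (∂F/∂y)·y' = 0, solve for y':
  (∂F/∂y)·y' = -∂F/∂x
  dy/dx = -(∂F/∂x)/(∂F/∂y) = -(-7/x^2)/(-1/y^2) = -7y^2/x^2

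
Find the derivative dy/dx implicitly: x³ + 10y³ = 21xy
Differentiate the relation implicitly: treat y = y(x) and apply the chain rule, so every y-derivative picks up a y' = dy/dx factor.

With everything moved to the left-hand side, differentiate term by term:
  d/dx[x^3] = 3x^2
  d/dx[-21xy] = -21x·y' - 21y
  d/dx[10y^3] = 30y^2·y'

Separating the contributions that come from x directly and those that come through y:
  without y':      3x^2 - 21y
  multiplying y':  -21x + 30y^2

so (3x^2 - 21y) + (-21x + 30y^2)·y' = 0, and therefore
  dy/dx = -(3x^2 - 21y)/(-21x + 30y^2) = (x^2 - 7y)/(7x - 10y^2)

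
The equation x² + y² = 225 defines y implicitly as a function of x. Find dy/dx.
Apply d/dx to both sides, remembering that y depends on x. Each occurrence of y therefore brings in a y' = dy/dx via the chain rule.

With F(x, y) equal to the left-hand side minus the right, differentiate F term by term:
  d/dx[x^2] = 2x
  d/dx[y^2] = 2y·y'
  d/dx[-225] = 0
Adding these up, d/dx[F] = 0 becomes
  (2x) + (2y)·y' = 0,
so isolating y',
  dy/dx = -(2x)/(2y) = -x/y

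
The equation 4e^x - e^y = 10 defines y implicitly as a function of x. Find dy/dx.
Apply d/dx to both sides, remembering that y depends on x. Each occurrence of y therefore brings in a y' = dy/dx via the chain rule.

With F(x, y) equal to the left-hand side minus the right, differentiate F term by term:
  d/dx[4e^(x)] = 4e^(x)
  d/dx[-e^(y)] = -y'·e^(y)
  d/dx[-10] = 0
Adding these up, d/dx[F] = 0 becomes
  (4e^(x)) + (-e^(y))·y' = 0,
so isolating y',
  dy/dx = -(4e^(x))/(-e^(y)) = 4e^(x - y)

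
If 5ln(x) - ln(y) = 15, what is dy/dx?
Apply d/dx to both sides, remembering that y depends on x. Each occurrence of y therefore brings in a y' = dy/dx via the chain rule.

With F(x, y) equal to the left-hand side minus the right, differentiate F term by term:
  d/dx[5ln(x)] = 5/x
  d/dx[-ln(y)] = -y'/y
  d/dx[-15] = 0
Adding these up, d/dx[F] = 0 becomes
  (5/x) + (-1/y)·y' = 0,
so isolating y',
  dy/dx = -(5/x)/(-1/y) = 5y/x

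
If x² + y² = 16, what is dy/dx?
Differentiate the relation implicitly: treat y = y(x) and apply the chain rule, so every y-derivative picks up a y' = dy/dx factor.

With everything moved to the left-hand side, differentiate term by term:
  d/dx[x^2] = 2x
  d/dx[y^2] = 2y·y'
  d/dx[-16] = 0

Separating the contributions that come from x directly and those that come through y:
  without y':      2x
  multiplying y':  2y

so (2x) + (2y)·y' = 0, and therefore
  dy/dx = -(2x)/(2y) = -x/y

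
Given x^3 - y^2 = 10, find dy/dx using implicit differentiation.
Take d/dx of both sides. Since y is implicitly a function of x, the chain rule attaches a y' = dy/dx factor whenever we differentiate through y.

Set F(x, y) = (left side) − (right side), so the curve is F = 0. Differentiating each term of F:
  d/dx[x^3] = 3x^2
  d/dx[-y^2] = -2y·y'
  d/dx[-10] = 0

Collecting, the y'-free part is the partial derivative in x and the y' coefficient is the partial derivative in y:
  ∂F/∂x = 3x^2
  ∂F/∂y = -2y

so d/dx[F(x, y(x))] = ∂F/∂x + (∂F/∂y)·y' = 0. Rearranging,
  dy/dx = -(∂F/∂x)/(∂F/∂y) = -(3x^2)/(-2y) = 3x^2/(2y)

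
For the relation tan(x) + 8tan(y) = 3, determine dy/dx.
Differentiate both sides with respect to x, treating y as y(x). By the chain rule, any term containing y contributes a factor of y' = dy/dx when we differentiate it.

Move every term to one side and write the relation as F(x, y) = 0. Term by term,
  d/dx[tan(x)] = tan(x)^2 + 1
  d/dx[8tan(y)] = 8·y'(tan(y)^2 + 1)
  d/dx[-3] = 0

The pieces without y' make up ∂F/∂x and the coefficient of y' is ∂F/∂y:
  ∂F/∂x = tan(x)^2 + 1,
  ∂F/∂y = 8tan(y)^2 + 8.

Since d/dx[F] = ∂F/∂x + (∂F/∂y)·y' = 0, solve for y':
  (∂F/∂y)·y' = -∂F/∂x
  dy/dx = -(∂F/∂x)/(∂F/∂y) = -(tan(x)^2 + 1)/(8tan(y)^2 + 8) = -cos(y)^2/(8cos(x)^2)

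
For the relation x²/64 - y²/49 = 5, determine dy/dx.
Differentiate the relation implicitly: treat y = y(x) and apply the chain rule, so every y-derivative picks up a y' = dy/dx factor.

With everything moved to the left-hand side, differentiate term by term:
  d/dx[x^2/64] = x/32
  d/dx[-y^2/49] = -2y·y'/49
  d/dx[-5] = 0

Separating the contributions that come from x directly and those that come through y:
  without y':      x/32
  multiplying y':  -2y/49

so (x/32) + (-2y/49)·y' = 0, and therefore
  dy/dx = -(x/32)/(-2y/49) = 49x/(64y)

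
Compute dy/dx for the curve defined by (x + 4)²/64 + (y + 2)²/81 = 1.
Differentiate the relation implicitly: treat y = y(x) and apply the chain rule, so every y-derivative picks up a y' = dy/dx factor.

With everything moved to the left-hand side, differentiate term by term:
  d/dx[(x + 4)^2/64] = x/32 + 1/8
  d/dx[(y + 2)^2/81] = 2·y'(y + 2)/81
  d/dx[-1] = 0

Separating the contributions that come from x directly and those that come through y:
  without y':      x/32 + 1/8
  multiplying y':  2y/81 + 4/81

so (x/32 + 1/8) + (2y/81 + 4/81)·y' = 0, and therefore
  dy/dx = -(x/32 + 1/8)/(2y/81 + 4/81)
        = -((x + 4)/32)/(2(y + 2)/81) = 81(-x - 4)/(64(y + 2))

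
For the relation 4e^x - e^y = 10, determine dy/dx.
Differentiate both sides with respect to x, treating y as y(x). By the chain rule, any term containing y contributes a factor of y' = dy/dx when we differentiate it.

Move every term to one side and write the relation as F(x, y) = 0. Term by term,
  d/dx[4e^(x)] = 4e^(x)
  d/dx[-e^(y)] = -y'·e^(y)
  d/dx[-10] = 0

The pieces without y' make up ∂F/∂x and the coefficient of y' is ∂F/∂y:
  ∂F/∂x = 4e^(x),
  ∂F/∂y = -e^(y).

Since d/dx[F] = ∂F/∂x + (∂F/∂y)·y' = 0, solve for y':
  (∂F/∂y)·y' = -∂F/∂x
  dy/dx = -(∂F/∂x)/(∂F/∂y) = -(4e^(x))/(-e^(y)) = 4e^(x - y)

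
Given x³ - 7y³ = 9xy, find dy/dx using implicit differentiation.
Take d/dx of both sides. Since y is implicitly a function of x, the chain rule attaches a y' = dy/dx factor whenever we differentiate through y.

Set F(x, y) = (left side) − (right side), so the curve is F = 0. Differentiating each term of F:
  d/dx[x^3] = 3x^2
  d/dx[-9xy] = -9x·y' - 9y
  d/dx[-7y^3] = -21y^2·y'

Collecting, the y'-free part is the partial derivative in x and the y' coefficient is the partial derivative in y:
  ∂F/∂x = 3x^2 - 9y
  ∂F/∂y = -9x - 21y^2

so d/dx[F(x, y(x))] = ∂F/∂x + (∂F/∂y)·y' = 0. Rearranging,
  dy/dx = -(∂F/∂x)/(∂F/∂y) = -(3x^2 - 9y)/(-9x - 21y^2) = (x^2 - 3y)/(3x + 7y^2)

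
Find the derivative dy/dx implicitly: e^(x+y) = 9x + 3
Take d/dx of both sides. Since y is implicitly a function of x, the chain rule attaches a y' = dy/dx factor whenever we differentiate through y.

Set F(x, y) = (left side) − (right side), so the curve is F = 0. Differentiating each term of F:
  d/dx[-9x] = -9
  d/dx[e^(x + y)] = (y' + 1)·e^(x + y)
  d/dx[-3] = 0

Collecting, the y'-free part is the partial derivative in x and the y' coefficient is the partial derivative in y:
  ∂F/∂x = e^(x + y) - 9
  ∂F/∂y = e^(x + y)

so d/dx[F(x, y(x))] = ∂F/∂x + (∂F/∂y)·y' = 0. Rearranging,
  dy/dx = -(∂F/∂x)/(∂F/∂y) = -(e^(x + y) - 9)/(e^(x + y)) = 9e^(-x - y) - 1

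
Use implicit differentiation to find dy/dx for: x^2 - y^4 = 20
Apply d/dx to both sides, remembering that y depends on x. Each occurrence of y therefore brings in a y' = dy/dx via the chain rule.

With F(x, y) equal to the left-hand side minus the right, differentiate F term by term:
  d/dx[x^2] = 2x
  d/dx[-y^4] = -4y^3·y'
  d/dx[-20] = 0
Adding these up, d/dx[F] = 0 becomes
  (2x) + (-4y^3)·y' = 0,
so isolating y',
  dy/dx = -(2x)/(-4y^3) = x/(2y^3)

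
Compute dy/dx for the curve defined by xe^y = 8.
Apply d/dx to both sides, remembering that y depends on x. Each occurrence of y therefore brings in a y' = dy/dx via the chain rule.

With F(x, y) equal to the left-hand side minus the right, differentiate F term by term:
  d/dx[x·e^(y)] = x·y'·e^(y) + e^(y)
  d/dx[-8] = 0
Adding these up, d/dx[F] = 0 becomes
  (e^(y)) + (x·e^(y))·y' = 0,
so isolating y',
  dy/dx = -(e^(y))/(x·e^(y)) = -1/x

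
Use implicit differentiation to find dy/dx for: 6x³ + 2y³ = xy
Take d/dx of both sides. Since y is implicitly a function of x, the chain rule attaches a y' = dy/dx factor whenever we differentiate through y.

Set F(x, y) = (left side) − (right side), so the curve is F = 0. Differentiating each term of F:
  d/dx[6x^3] = 18x^2
  d/dx[-xy] = -x·y' - y
  d/dx[2y^3] = 6y^2·y'

Collecting, the y'-free part is the partial derivative in x and the y' coefficient is the partial derivative in y:
  ∂F/∂x = 18x^2 - y
  ∂F/∂y = -x + 6y^2

so d/dx[F(x, y(x))] = ∂F/∂x + (∂F/∂y)·y' = 0. Rearranging,
  dy/dx = -(∂F/∂x)/(∂F/∂y) = -(18x^2 - y)/(-x + 6y^2) = (18x^2 - y)/(x - 6y^2)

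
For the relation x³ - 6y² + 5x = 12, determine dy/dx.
Differentiate the relation implicitly: treat y = y(x) and apply the chain rule, so every y-derivative picks up a y' = dy/dx factor.

With everything moved to the left-hand side, differentiate term by term:
  d/dx[x^3] = 3x^2
  d/dx[5x] = 5
  d/dx[-6y^2] = -12y·y'
  d/dx[-12] = 0

Separating the contributions that come from x directly and those that come through y:
  without y':      3x^2 + 5
  multiplying y':  -12y

so (3x^2 + 5) + (-12y)·y' = 0, and therefore
  dy/dx = -(3x^2 + 5)/(-12y) = (3x^2 + 5)/(12y)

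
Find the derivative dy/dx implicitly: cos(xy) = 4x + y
Differentiate both sides with respect to x, treating y as y(x). By the chain rule, any term containing y contributes a factor of y' = dy/dx when we differentiate it.

Move every term to one side and write the relation as F(x, y) = 0. Term by term,
  d/dx[-4x] = -4
  d/dx[-y] = -y'
  d/dx[cos(xy)] = -(x·y' + y)·sin(xy)

The pieces without y' make up ∂F/∂x and the coefficient of y' is ∂F/∂y:
  ∂F/∂x = -y·sin(xy) - 4,
  ∂F/∂y = -x·sin(xy) - 1.

Since d/dx[F] = ∂F/∂x + (∂F/∂y)·y' = 0, solve for y':
  (∂F/∂y)·y' = -∂F/∂x
  dy/dx = -(∂F/∂x)/(∂F/∂y) = -(-y·sin(xy) - 4)/(-x·sin(xy) - 1) = -(y·sin(xy) + 4)/(x·sin(xy) + 1)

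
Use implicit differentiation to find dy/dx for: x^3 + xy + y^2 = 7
Differentiate the relation implicitly: treat y = y(x) and apply the chain rule, so every y-derivative picks up a y' = dy/dx factor.

With everything moved to the left-hand side, differentiate term by term:
  d/dx[x^3] = 3x^2
  d/dx[xy] = x·y' + y
  d/dx[y^2] = 2y·y'
  d/dx[-7] = 0

Separating the contributions that come from x directly and those that come through y:
  without y':      3x^2 + y
  multiplying y':  x + 2y

so (3x^2 + y) + (x + 2y)·y' = 0, and therefore
  dy/dx = -(3x^2 + y)/(x + 2y) = (-3x^2 - y)/(x + 2y)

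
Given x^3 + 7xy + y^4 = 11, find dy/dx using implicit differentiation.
Apply d/dx to both sides, remembering that y depends on x. Each occurrence of y therefore brings in a y' = dy/dx via the chain rule.

With F(x, y) equal to the left-hand side minus the right, differentiate F term by term:
  d/dx[x^3] = 3x^2
  d/dx[7xy] = 7x·y' + 7y
  d/dx[y^4] = 4y^3·y'
  d/dx[-11] = 0
Adding these up, d/dx[F] = 0 becomes
  (3x^2 + 7y) + (7x + 4y^3)·y' = 0,
so isolating y',
  dy/dx = -(3x^2 + 7y)/(7x + 4y^3) = (-3x^2 - 7y)/(7x + 4y^3)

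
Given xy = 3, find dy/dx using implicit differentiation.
Apply d/dx to both sides, remembering that y depends on x. Each occurrence of y therefore brings in a y' = dy/dx via the chain rule.

With F(x, y) equal to the left-hand side minus the right, differentiate F term by term:
  d/dx[xy] = x·y' + y
  d/dx[-3] = 0
Adding these up, d/dx[F] = 0 becomes
  (y) + (x)·y' = 0,
so isolating y',
  dy/dx = -(y)/(x) = -y/x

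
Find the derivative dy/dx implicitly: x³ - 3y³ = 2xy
Differentiate the relation implicitly: treat y = y(x) and apply the chain rule, so every y-derivative picks up a y' = dy/dx factor.

With everything moved to the left-hand side, differentiate term by term:
  d/dx[x^3] = 3x^2
  d/dx[-2xy] = -2x·y' - 2y
  d/dx[-3y^3] = -9y^2·y'

Separating the contributions that come from x directly and those that come through y:
  without y':      3x^2 - 2y
  multiplying y':  -2x - 9y^2

so (3x^2 - 2y) + (-2x - 9y^2)·y' = 0, and therefore
  dy/dx = -(3x^2 - 2y)/(-2x - 9y^2) = (3x^2 - 2y)/(2x + 9y^2)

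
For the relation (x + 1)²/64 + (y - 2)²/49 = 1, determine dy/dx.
Differentiate both sides with respect to x, treating y as y(x). By the chain rule, any term containing y contributes a factor of y' = dy/dx when we differentiate it.

Move every term to one side and write the relation as F(x, y) = 0. Term by term,
  d/dx[(x + 1)^2/64] = x/32 + 1/32
  d/dx[(y - 2)^2/49] = 2·y'(y - 2)/49
  d/dx[-1] = 0

The pieces without y' make up ∂F/∂x and the coefficient of y' is ∂F/∂y:
  ∂F/∂x = x/32 + 1/32,
  ∂F/∂y = 2y/49 - 4/49.

Since d/dx[F] = ∂F/∂x + (∂F/∂y)·y' = 0, solve for y':
  (∂F/∂y)·y' = -∂F/∂x
  dy/dx = -(∂F/∂x)/(∂F/∂y) = -(x/32 + 1/32)/(2y/49 - 4/49)
        = -((x + 1)/32)/(2(y - 2)/49) = 49(-x - 1)/(64(y - 2))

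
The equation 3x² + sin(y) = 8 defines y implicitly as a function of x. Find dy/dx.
Take d/dx of both sides. Since y is implicitly a function of x, the chain rule attaches a y' = dy/dx factor whenever we differentiate through y.

Set F(x, y) = (left side) − (right side), so the curve is F = 0. Differentiating each term of F:
  d/dx[3x^2] = 6x
  d/dx[sin(y)] = y'·cos(y)
  d/dx[-8] = 0

Collecting, the y'-free part is the partial derivative in x and the y' coefficient is the partial derivative in y:
  ∂F/∂x = 6x
  ∂F/∂y = cos(y)

so d/dx[F(x, y(x))] = ∂F/∂x + (∂F/∂y)·y' = 0. Rearranging,
  dy/dx = -(∂F/∂x)/(∂F/∂y) = -(6x)/(cos(y)) = -6x/cos(y)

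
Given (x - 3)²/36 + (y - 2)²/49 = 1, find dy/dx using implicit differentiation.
Apply d/dx to both sides, remembering that y depends on x. Each occurrence of y therefore brings in a y' = dy/dx via the chain rule.

With F(x, y) equal to the left-hand side minus the right, differentiate F term by term:
  d/dx[(x - 3)^2/36] = x/18 - 1/6
  d/dx[(y - 2)^2/49] = 2·y'(y - 2)/49
  d/dx[-1] = 0
Adding these up, d/dx[F] = 0 becomes
  (x/18 - 1/6) + (2y/49 - 4/49)·y' = 0,
so isolating y',
  dy/dx = -(x/18 - 1/6)/(2y/49 - 4/49)
        = -((x - 3)/18)/(2(y - 2)/49) = 49(3 - x)/(36(y - 2))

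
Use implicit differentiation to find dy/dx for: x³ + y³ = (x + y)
Take d/dx of both sides. Since y is implicitly a function of x, the chain rule attaches a y' = dy/dx factor whenever we differentiate through y.

Set F(x, y) = (left side) − (right side), so the curve is F = 0. Differentiating each term of F:
  d/dx[x^3] = 3x^2
  d/dx[-x] = -1
  d/dx[y^3] = 3y^2·y'
  d/dx[-y] = -y'

Collecting, the y'-free part is the partial derivative in x and the y' coefficient is the partial derivative in y:
  ∂F/∂x = 3x^2 - 1
  ∂F/∂y = 3y^2 - 1

so d/dx[F(x, y(x))] = ∂F/∂x + (∂F/∂y)·y' = 0. Rearranging,
  dy/dx = -(∂F/∂x)/(∂F/∂y) = -(3x^2 - 1)/(3y^2 - 1) = (1 - 3x^2)/(3y^2 - 1)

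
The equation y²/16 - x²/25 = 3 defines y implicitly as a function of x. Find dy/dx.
Differentiate the relation implicitly: treat y = y(x) and apply the chain rule, so every y-derivative picks up a y' = dy/dx factor.

With everything moved to the left-hand side, differentiate term by term:
  d/dx[-x^2/25] = -2x/25
  d/dx[y^2/16] = y·y'/8
  d/dx[-3] = 0

Separating the contributions that come from x directly and those that come through y:
  without y':      -2x/25
  multiplying y':  y/8

so (-2x/25) + (y/8)·y' = 0, and therefore
  dy/dx = -(-2x/25)/(y/8) = 16x/(25y)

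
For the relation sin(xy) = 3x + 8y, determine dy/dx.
Differentiate the relation implicitly: treat y = y(x) and apply the chain rule, so every y-derivative picks up a y' = dy/dx factor.

With everything moved to the left-hand side, differentiate term by term:
  d/dx[-3x] = -3
  d/dx[-8y] = -8·y'
  d/dx[sin(xy)] = (x·y' + y)·cos(xy)

Separating the contributions that come from x directly and those that come through y:
  without y':      y·cos(xy) - 3
  multiplying y':  x·cos(xy) - 8

so (y·cos(xy) - 3) + (x·cos(xy) - 8)·y' = 0, and therefore
  dy/dx = -(y·cos(xy) - 3)/(x·cos(xy) - 8) = (-y·cos(xy) + 3)/(x·cos(xy) - 8)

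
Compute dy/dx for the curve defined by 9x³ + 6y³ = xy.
Apply d/dx to both sides, remembering that y depends on x. Each occurrence of y therefore brings in a y' = dy/dx via the chain rule.

With F(x, y) equal to the left-hand side minus the right, differentiate F term by term:
  d/dx[9x^3] = 27x^2
  d/dx[-xy] = -x·y' - y
  d/dx[6y^3] = 18y^2·y'
Adding these up, d/dx[F] = 0 becomes
  (27x^2 - y) + (-x + 18y^2)·y' = 0,
so isolating y',
  dy/dx = -(27x^2 - y)/(-x + 18y^2) = (27x^2 - y)/(x - 18y^2)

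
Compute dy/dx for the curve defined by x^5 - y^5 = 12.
Apply d/dx to both sides, remembering that y depends on x. Each occurrence of y therefore brings in a y' = dy/dx via the chain rule.

With F(x, y) equal to the left-hand side minus the right, differentiate F term by term:
  d/dx[x^5] = 5x^4
  d/dx[-y^5] = -5y^4·y'
  d/dx[-12] = 0
Adding these up, d/dx[F] = 0 becomes
  (5x^4) + (-5y^4)·y' = 0,
so isolating y',
  dy/dx = -(5x^4)/(-5y^4) = x^4/y^4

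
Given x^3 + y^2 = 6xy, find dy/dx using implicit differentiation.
Differentiate the relation implicitly: treat y = y(x) and apply the chain rule, so every y-derivative picks up a y' = dy/dx factor.

With everything moved to the left-hand side, differentiate term by term:
  d/dx[x^3] = 3x^2
  d/dx[-6xy] = -6x·y' - 6y
  d/dx[y^2] = 2y·y'

Separating the contributions that come from x directly and those that come through y:
  without y':      3x^2 - 6y
  multiplying y':  -6x + 2y

so (3x^2 - 6y) + (-6x + 2y)·y' = 0, and therefore
  dy/dx = -(3x^2 - 6y)/(-6x + 2y) = 3(x^2 - 2y)/(2(3x - y))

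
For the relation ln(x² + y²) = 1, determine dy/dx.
Differentiate the relation implicitly: treat y = y(x) and apply the chain rule, so every y-derivative picks up a y' = dy/dx factor.

With everything moved to the left-hand side, differentiate term by term:
  d/dx[ln(x^2 + y^2)] = (2x + 2y·y')/(x^2 + y^2)
  d/dx[-1] = 0

Separating the contributions that come from x directly and those that come through y:
  without y':      2x/(x^2 + y^2)
  multiplying y':  2y/(x^2 + y^2)

so (2x/(x^2 + y^2)) + (2y/(x^2 + y^2))·y' = 0, and therefore
  dy/dx = -(2x/(x^2 + y^2))/(2y/(x^2 + y^2)) = -x/y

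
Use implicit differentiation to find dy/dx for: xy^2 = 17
Apply d/dx to both sides, remembering that y depends on x. Each occurrence of y therefore brings in a y' = dy/dx via the chain rule.

With F(x, y) equal to the left-hand side minus the right, differentiate F term by term:
  d/dx[xy^2] = 2xy·y' + y^2
  d/dx[-17] = 0
Adding these up, d/dx[F] = 0 becomes
  (y^2) + (2xy)·y' = 0,
so isolating y',
  dy/dx = -(y^2)/(2xy) = -y/(2x)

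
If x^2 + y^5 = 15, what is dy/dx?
Differentiate both sides with respect to x, treating y as y(x). By the chain rule, any term containing y contributes a factor of y' = dy/dx when we differentiate it.

Move every term to one side and write the relation as F(x, y) = 0. Term by term,
  d/dx[x^2] = 2x
  d/dx[y^5] = 5y^4·y'
  d/dx[-15] = 0

The pieces without y' make up ∂F/∂x and the coefficient of y' is ∂F/∂y:
  ∂F/∂x = 2x,
  ∂F/∂y = 5y^4.

Since d/dx[F] = ∂F/∂x + (∂F/∂y)·y' = 0, solve for y':
  (∂F/∂y)·y' = -∂F/∂x
  dy/dx = -(∂F/∂x)/(∂F/∂y) = -(2x)/(5y^4) = -2x/(5y^4)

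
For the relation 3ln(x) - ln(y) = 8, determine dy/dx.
Differentiate the relation implicitly: treat y = y(x) and apply the chain rule, so every y-derivative picks up a y' = dy/dx factor.

With everything moved to the left-hand side, differentiate term by term:
  d/dx[3ln(x)] = 3/x
  d/dx[-ln(y)] = -y'/y
  d/dx[-8] = 0

Separating the contributions that come from x directly and those that come through y:
  without y':      3/x
  multiplying y':  -1/y

so (3/x) + (-1/y)·y' = 0, and therefore
  dy/dx = -(3/x)/(-1/y) = 3y/x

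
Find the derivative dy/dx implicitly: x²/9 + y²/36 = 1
Apply d/dx to both sides, remembering that y depends on x. Each occurrence of y therefore brings in a y' = dy/dx via the chain rule.

With F(x, y) equal to the left-hand side minus the right, differentiate F term by term:
  d/dx[x^2/9] = 2x/9
  d/dx[y^2/36] = y·y'/18
  d/dx[-1] = 0
Adding these up, d/dx[F] = 0 becomes
  (2x/9) + (y/18)·y' = 0,
so isolating y',
  dy/dx = -(2x/9)/(y/18) = -4x/y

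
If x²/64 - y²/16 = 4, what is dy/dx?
Differentiate both sides with respect to x, treating y as y(x). By the chain rule, any term containing y contributes a factor of y' = dy/dx when we differentiate it.

Move every term to one side and write the relation as F(x, y) = 0. Term by term,
  d/dx[x^2/64] = x/32
  d/dx[-y^2/16] = -y·y'/8
  d/dx[-4] = 0

The pieces without y' make up ∂F/∂x and the coefficient of y' is ∂F/∂y:
  ∂F/∂x = x/32,
  ∂F/∂y = -y/8.

Since d/dx[F] = ∂F/∂x + (∂F/∂y)·y' = 0, solve for y':
  (∂F/∂y)·y' = -∂F/∂x
  dy/dx = -(∂F/∂x)/(∂F/∂y) = -(x/32)/(-y/8) = x/(4y)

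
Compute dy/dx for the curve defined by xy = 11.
Take d/dx of both sides. Since y is implicitly a function of x, the chain rule attaches a y' = dy/dx factor whenever we differentiate through y.

Set F(x, y) = (left side) − (right side), so the curve is F = 0. Differentiating each term of F:
  d/dx[xy] = x·y' + y
  d/dx[-11] = 0

Collecting, the y'-free part is the partial derivative in x and the y' coefficient is the partial derivative in y:
  ∂F/∂x = y
  ∂F/∂y = x

so d/dx[F(x, y(x))] = ∂F/∂x + (∂F/∂y)·y' = 0. Rearranging,
  dy/dx = -(∂F/∂x)/(∂F/∂y) = -(y)/(x) = -y/x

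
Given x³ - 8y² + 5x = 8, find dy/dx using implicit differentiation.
Take d/dx of both sides. Since y is implicitly a function of x, the chain rule attaches a y' = dy/dx factor whenever we differentiate through y.

Set F(x, y) = (left side) − (right side), so the curve is F = 0. Differentiating each term of F:
  d/dx[x^3] = 3x^2
  d/dx[5x] = 5
  d/dx[-8y^2] = -16y·y'
  d/dx[-8] = 0

Collecting, the y'-free part is the partial derivative in x and the y' coefficient is the partial derivative in y:
  ∂F/∂x = 3x^2 + 5
  ∂F/∂y = -16y

so d/dx[F(x, y(x))] = ∂F/∂x + (∂F/∂y)·y' = 0. Rearranging,
  dy/dx = -(∂F/∂x)/(∂F/∂y) = -(3x^2 + 5)/(-16y) = (3x^2 + 5)/(16y)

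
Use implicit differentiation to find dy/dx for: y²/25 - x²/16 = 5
Differentiate both sides with respect to x, treating y as y(x). By the chain rule, any term containing y contributes a factor of y' = dy/dx when we differentiate it.

Move every term to one side and write the relation as F(x, y) = 0. Term by term,
  d/dx[-x^2/16] = -x/8
  d/dx[y^2/25] = 2y·y'/25
  d/dx[-5] = 0

The pieces without y' make up ∂F/∂x and the coefficient of y' is ∂F/∂y:
  ∂F/∂x = -x/8,
  ∂F/∂y = 2y/25.

Since d/dx[F] = ∂F/∂x + (∂F/∂y)·y' = 0, solve for y':
  (∂F/∂y)·y' = -∂F/∂x
  dy/dx = -(∂F/∂x)/(∂F/∂y) = -(-x/8)/(2y/25) = 25x/(16y)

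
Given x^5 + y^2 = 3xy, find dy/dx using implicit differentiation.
Differentiate both sides with respect to x, treating y as y(x). By the chain rule, any term containing y contributes a factor of y' = dy/dx when we differentiate it.

Move every term to one side and write the relation as F(x, y) = 0. Term by term,
  d/dx[x^5] = 5x^4
  d/dx[-3xy] = -3x·y' - 3y
  d/dx[y^2] = 2y·y'

The pieces without y' make up ∂F/∂x and the coefficient of y' is ∂F/∂y:
  ∂F/∂x = 5x^4 - 3y,
  ∂F/∂y = -3x + 2y.

Since d/dx[F] = ∂F/∂x + (∂F/∂y)·y' = 0, solve for y':
  (∂F/∂y)·y' = -∂F/∂x
  dy/dx = -(∂F/∂x)/(∂F/∂y) = -(5x^4 - 3y)/(-3x + 2y) = (5x^4 - 3y)/(3x - 2y)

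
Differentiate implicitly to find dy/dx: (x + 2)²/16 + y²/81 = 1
Apply d/dx to both sides, remembering that y depends on x. Each occurrence of y therefore brings in a y' = dy/dx via the chain rule.

With F(x, y) equal to the left-hand side minus the right, differentiate F term by term:
  d/dx[y^2/81] = 2y·y'/81
  d/dx[(x + 2)^2/16] = x/8 + 1/4
  d/dx[-1] = 0
Adding these up, d/dx[F] = 0 becomes
  (x/8 + 1/4) + (2y/81)·y' = 0,
so isolating y',
  dy/dx = -(x/8 + 1/4)/(2y/81)
        = -((x + 2)/8)/(2y/81) = 81(-x - 2)/(16y)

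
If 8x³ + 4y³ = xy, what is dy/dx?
Apply d/dx to both sides, remembering that y depends on x. Each occurrence of y therefore brings in a y' = dy/dx via the chain rule.

With F(x, y) equal to the left-hand side minus the right, differentiate F term by term:
  d/dx[8x^3] = 24x^2
  d/dx[-xy] = -x·y' - y
  d/dx[4y^3] = 12y^2·y'
Adding these up, d/dx[F] = 0 becomes
  (24x^2 - y) + (-x + 12y^2)·y' = 0,
so isolating y',
  dy/dx = -(24x^2 - y)/(-x + 12y^2) = (24x^2 - y)/(x - 12y^2)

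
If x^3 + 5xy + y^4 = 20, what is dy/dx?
Differentiate the relation implicitly: treat y = y(x) and apply the chain rule, so every y-derivative picks up a y' = dy/dx factor.

With everything moved to the left-hand side, differentiate term by term:
  d/dx[x^3] = 3x^2
  d/dx[5xy] = 5x·y' + 5y
  d/dx[y^4] = 4y^3·y'
  d/dx[-20] = 0

Separating the contributions that come from x directly and those that come through y:
  without y':      3x^2 + 5y
  multiplying y':  5x + 4y^3

so (3x^2 + 5y) + (5x + 4y^3)·y' = 0, and therefore
  dy/dx = -(3x^2 + 5y)/(5x + 4y^3) = (-3x^2 - 5y)/(5x + 4y^3)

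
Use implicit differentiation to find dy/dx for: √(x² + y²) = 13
Apply d/dx to both sides, remembering that y depends on x. Each occurrence of y therefore brings in a y' = dy/dx via the chain rule.

With F(x, y) equal to the left-hand side minus the right, differentiate F term by term:
  d/dx[√(x^2 + y^2)] = (x + y·y')/√(x^2 + y^2)
  d/dx[-13] = 0
Adding these up, d/dx[F] = 0 becomes
  (x/√(x^2 + y^2)) + (y/√(x^2 + y^2))·y' = 0,
so isolating y',
  dy/dx = -(x/√(x^2 + y^2))/(y/√(x^2 + y^2)) = -x/y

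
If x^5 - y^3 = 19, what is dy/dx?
Differentiate both sides with respect to x, treating y as y(x). By the chain rule, any term containing y contributes a factor of y' = dy/dx when we differentiate it.

Move every term to one side and write the relation as F(x, y) = 0. Term by term,
  d/dx[x^5] = 5x^4
  d/dx[-y^3] = -3y^2·y'
  d/dx[-19] = 0

The pieces without y' make up ∂F/∂x and the coefficient of y' is ∂F/∂y:
  ∂F/∂x = 5x^4,
  ∂F/∂y = -3y^2.

Since d/dx[F] = ∂F/∂x + (∂F/∂y)·y' = 0, solve for y':
  (∂F/∂y)·y' = -∂F/∂x
  dy/dx = -(∂F/∂x)/(∂F/∂y) = -(5x^4)/(-3y^2) = 5x^4/(3y^2)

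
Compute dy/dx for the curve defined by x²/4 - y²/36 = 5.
Take d/dx of both sides. Since y is implicitly a function of x, the chain rule attaches a y' = dy/dx factor whenever we differentiate through y.

Set F(x, y) = (left side) − (right side), so the curve is F = 0. Differentiating each term of F:
  d/dx[x^2/4] = x/2
  d/dx[-y^2/36] = -y·y'/18
  d/dx[-5] = 0

Collecting, the y'-free part is the partial derivative in x and the y' coefficient is the partial derivative in y:
  ∂F/∂x = x/2
  ∂F/∂y = -y/18

so d/dx[F(x, y(x))] = ∂F/∂x + (∂F/∂y)·y' = 0. Rearranging,
  dy/dx = -(∂F/∂x)/(∂F/∂y) = -(x/2)/(-y/18) = 9x/y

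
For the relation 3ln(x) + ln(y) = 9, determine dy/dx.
Take d/dx of both sides. Since y is implicitly a function of x, the chain rule attaches a y' = dy/dx factor whenever we differentiate through y.

Set F(x, y) = (left side) − (right side), so the curve is F = 0. Differentiating each term of F:
  d/dx[3ln(x)] = 3/x
  d/dx[ln(y)] = y'/y
  d/dx[-9] = 0

Collecting, the y'-free part is the partial derivative in x and the y' coefficient is the partial derivative in y:
  ∂F/∂x = 3/x
  ∂F/∂y = 1/y

so d/dx[F(x, y(x))] = ∂F/∂x + (∂F/∂y)·y' = 0. Rearranging,
  dy/dx = -(∂F/∂x)/(∂F/∂y) = -(3/x)/(1/y) = -3y/x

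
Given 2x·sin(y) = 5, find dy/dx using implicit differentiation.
Apply d/dx to both sides, remembering that y depends on x. Each occurrence of y therefore brings in a y' = dy/dx via the chain rule.

With F(x, y) equal to the left-hand side minus the right, differentiate F term by term:
  d/dx[2x·sin(y)] = 2x·y'·cos(y) + 2sin(y)
  d/dx[-5] = 0
Adding these up, d/dx[F] = 0 becomes
  (2sin(y)) + (2x·cos(y))·y' = 0,
so isolating y',
  dy/dx = -(2sin(y))/(2x·cos(y)) = -tan(y)/x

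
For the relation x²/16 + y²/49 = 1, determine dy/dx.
Take d/dx of both sides. Since y is implicitly a function of x, the chain rule attaches a y' = dy/dx factor whenever we differentiate through y.

Set F(x, y) = (left side) − (right side), so the curve is F = 0. Differentiating each term of F:
  d/dx[x^2/16] = x/8
  d/dx[y^2/49] = 2y·y'/49
  d/dx[-1] = 0

Collecting, the y'-free part is the partial derivative in x and the y' coefficient is the partial derivative in y:
  ∂F/∂x = x/8
  ∂F/∂y = 2y/49

so d/dx[F(x, y(x))] = ∂F/∂x + (∂F/∂y)·y' = 0. Rearranging,
  dy/dx = -(∂F/∂x)/(∂F/∂y) = -(x/8)/(2y/49) = -49x/(16y)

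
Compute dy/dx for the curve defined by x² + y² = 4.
Differentiate both sides with respect to x, treating y as y(x). By the chain rule, any term containing y contributes a factor of y' = dy/dx when we differentiate it.

Move every term to one side and write the relation as F(x, y) = 0. Term by term,
  d/dx[x^2] = 2x
  d/dx[y^2] = 2y·y'
  d/dx[-4] = 0

The pieces without y' make up ∂F/∂x and the coefficient of y' is ∂F/∂y:
  ∂F/∂x = 2x,
  ∂F/∂y = 2y.

Since d/dx[F] = ∂F/∂x + (∂F/∂y)·y' = 0, solve for y':
  (∂F/∂y)·y' = -∂F/∂x
  dy/dx = -(∂F/∂x)/(∂F/∂y) = -(2x)/(2y) = -x/y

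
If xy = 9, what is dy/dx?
Apply d/dx to both sides, remembering that y depends on x. Each occurrence of y therefore brings in a y' = dy/dx via the chain rule.

With F(x, y) equal to the left-hand side minus the right, differentiate F term by term:
  d/dx[xy] = x·y' + y
  d/dx[-9] = 0
Adding these up, d/dx[F] = 0 becomes
  (y) + (x)·y' = 0,
so isolating y',
  dy/dx = -(y)/(x) = -y/x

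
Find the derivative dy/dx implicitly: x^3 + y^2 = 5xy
Apply d/dx to both sides, remembering that y depends on x. Each occurrence of y therefore brings in a y' = dy/dx via the chain rule.

With F(x, y) equal to the left-hand side minus the right, differentiate F term by term:
  d/dx[x^3] = 3x^2
  d/dx[-5xy] = -5x·y' - 5y
  d/dx[y^2] = 2y·y'
Adding these up, d/dx[F] = 0 becomes
  (3x^2 - 5y) + (-5x + 2y)·y' = 0,
so isolating y',
  dy/dx = -(3x^2 - 5y)/(-5x + 2y) = (3x^2 - 5y)/(5x - 2y)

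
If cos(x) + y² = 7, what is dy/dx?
Differentiate the relation implicitly: treat y = y(x) and apply the chain rule, so every y-derivative picks up a y' = dy/dx factor.

With everything moved to the left-hand side, differentiate term by term:
  d/dx[y^2] = 2y·y'
  d/dx[cos(x)] = -sin(x)
  d/dx[-7] = 0

Separating the contributions that come from x directly and those that come through y:
  without y':      -sin(x)
  multiplying y':  2y

so (-sin(x)) + (2y)·y' = 0, and therefore
  dy/dx = -(-sin(x))/(2y) = sin(x)/(2y)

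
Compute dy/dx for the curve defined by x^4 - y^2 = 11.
Take d/dx of both sides. Since y is implicitly a function of x, the chain rule attaches a y' = dy/dx factor whenever we differentiate through y.

Set F(x, y) = (left side) − (right side), so the curve is F = 0. Differentiating each term of F:
  d/dx[x^4] = 4x^3
  d/dx[-y^2] = -2y·y'
  d/dx[-11] = 0

Collecting, the y'-free part is the partial derivative in x and the y' coefficient is the partial derivative in y:
  ∂F/∂x = 4x^3
  ∂F/∂y = -2y

so d/dx[F(x, y(x))] = ∂F/∂x + (∂F/∂y)·y' = 0. Rearranging,
  dy/dx = -(∂F/∂x)/(∂F/∂y) = -(4x^3)/(-2y) = 2x^3/y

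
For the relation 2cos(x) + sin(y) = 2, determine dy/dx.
Apply d/dx to both sides, remembering that y depends on x. Each occurrence of y therefore brings in a y' = dy/dx via the chain rule.

With F(x, y) equal to the left-hand side minus the right, differentiate F term by term:
  d/dx[sin(y)] = y'·cos(y)
  d/dx[2cos(x)] = -2sin(x)
  d/dx[-2] = 0
Adding these up, d/dx[F] = 0 becomes
  (-2sin(x)) + (cos(y))·y' = 0,
so isolating y',
  dy/dx = -(-2sin(x))/(cos(y)) = 2sin(x)/cos(y)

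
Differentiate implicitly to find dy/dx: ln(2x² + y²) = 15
Differentiate the relation implicitly: treat y = y(x) and apply the chain rule, so every y-derivative picks up a y' = dy/dx factor.

With everything moved to the left-hand side, differentiate term by term:
  d/dx[ln(2x^2 + y^2)] = (4x + 2y·y')/(2x^2 + y^2)
  d/dx[-15] = 0

Separating the contributions that come from x directly and those that come through y:
  without y':      4x/(2x^2 + y^2)
  multiplying y':  2y/(2x^2 + y^2)

so (4x/(2x^2 + y^2)) + (2y/(2x^2 + y^2))·y' = 0, and therefore
  dy/dx = -(4x/(2x^2 + y^2))/(2y/(2x^2 + y^2)) = -2x/y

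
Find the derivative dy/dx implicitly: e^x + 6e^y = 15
Take d/dx of both sides. Since y is implicitly a function of x, the chain rule attaches a y' = dy/dx factor whenever we differentiate through y.

Set F(x, y) = (left side) − (right side), so the curve is F = 0. Differentiating each term of F:
  d/dx[e^(x)] = e^(x)
  d/dx[6e^(y)] = 6·y'·e^(y)
  d/dx[-15] = 0

Collecting, the y'-free part is the partial derivative in x and the y' coefficient is the partial derivative in y:
  ∂F/∂x = e^(x)
  ∂F/∂y = 6e^(y)

so d/dx[F(x, y(x))] = ∂F/∂x + (∂F/∂y)·y' = 0. Rearranging,
  dy/dx = -(∂F/∂x)/(∂F/∂y) = -(e^(x))/(6e^(y)) = -e^(x - y)/6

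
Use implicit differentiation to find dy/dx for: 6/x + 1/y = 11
Take d/dx of both sides. Since y is implicitly a function of x, the chain rule attaches a y' = dy/dx factor whenever we differentiate through y.

Set F(x, y) = (left side) − (right side), so the curve is F = 0. Differentiating each term of F:
  d/dx[1/y] = -y'/y^2
  d/dx[6/x] = -6/x^2
  d/dx[-11] = 0

Collecting, the y'-free part is the partial derivative in x and the y' coefficient is the partial derivative in y:
  ∂F/∂x = -6/x^2
  ∂F/∂y = -1/y^2

so d/dx[F(x, y(x))] = ∂F/∂x + (∂F/∂y)·y' = 0. Rearranging,
  dy/dx = -(∂F/∂x)/(∂F/∂y) = -(-6/x^2)/(-1/y^2) = -6y^2/x^2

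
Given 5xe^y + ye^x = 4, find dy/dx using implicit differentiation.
Apply d/dx to both sides, remembering that y depends on x. Each occurrence of y therefore brings in a y' = dy/dx via the chain rule.

With F(x, y) equal to the left-hand side minus the right, differentiate F term by term:
  d/dx[5x·e^(y)] = 5x·y'·e^(y) + 5e^(y)
  d/dx[y·e^(x)] = y·e^(x) + y'·e^(x)
  d/dx[-4] = 0
Adding these up, d/dx[F] = 0 becomes
  (y·e^(x) + 5e^(y)) + (5x·e^(y) + e^(x))·y' = 0,
so isolating y',
  dy/dx = -(y·e^(x) + 5e^(y))/(5x·e^(y) + e^(x)) = (-y·e^(x) - 5e^(y))/(5x·e^(y) + e^(x))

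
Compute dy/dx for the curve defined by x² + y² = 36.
Differentiate the relation implicitly: treat y = y(x) and apply the chain rule, so every y-derivative picks up a y' = dy/dx factor.

With everything moved to the left-hand side, differentiate term by term:
  d/dx[x^2] = 2x
  d/dx[y^2] = 2y·y'
  d/dx[-36] = 0

Separating the contributions that come from x directly and those that come through y:
  without y':      2x
  multiplying y':  2y

so (2x) + (2y)·y' = 0, and therefore
  dy/dx = -(2x)/(2y) = -x/y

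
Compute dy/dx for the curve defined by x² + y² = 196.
Take d/dx of both sides. Since y is implicitly a function of x, the chain rule attaches a y' = dy/dx factor whenever we differentiate through y.

Set F(x, y) = (left side) − (right side), so the curve is F = 0. Differentiating each term of F:
  d/dx[x^2] = 2x
  d/dx[y^2] = 2y·y'
  d/dx[-196] = 0

Collecting, the y'-free part is the partial derivative in x and the y' coefficient is the partial derivative in y:
  ∂F/∂x = 2x
  ∂F/∂y = 2y

so d/dx[F(x, y(x))] = ∂F/∂x + (∂F/∂y)·y' = 0. Rearranging,
  dy/dx = -(∂F/∂x)/(∂F/∂y) = -(2x)/(2y) = -x/y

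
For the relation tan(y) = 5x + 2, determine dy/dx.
Differentiate the relation implicitly: treat y = y(x) and apply the chain rule, so every y-derivative picks up a y' = dy/dx factor.

With everything moved to the left-hand side, differentiate term by term:
  d/dx[-5x] = -5
  d/dx[tan(y)] = y'(tan(y)^2 + 1)
  d/dx[-2] = 0

Separating the contributions that come from x directly and those that come through y:
  without y':      -5
  multiplying y':  tan(y)^2 + 1

so (-5) + (tan(y)^2 + 1)·y' = 0, and therefore
  dy/dx = -(-5)/(tan(y)^2 + 1) = 5cos(y)^2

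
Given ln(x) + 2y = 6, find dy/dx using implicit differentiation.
Differentiate both sides with respect to x, treating y as y(x). By the chain rule, any term containing y contributes a factor of y' = dy/dx when we differentiate it.

Move every term to one side and write the relation as F(x, y) = 0. Term by term,
  d/dx[2y] = 2·y'
  d/dx[ln(x)] = 1/x
  d/dx[-6] = 0

The pieces without y' make up ∂F/∂x and the coefficient of y' is ∂F/∂y:
  ∂F/∂x = 1/x,
  ∂F/∂y = 2.

Since d/dx[F] = ∂F/∂x + (∂F/∂y)·y' = 0, solve for y':
  (∂F/∂y)·y' = -∂F/∂x
  dy/dx = -(∂F/∂x)/(∂F/∂y) = -(1/x)/(2) = -1/(2x)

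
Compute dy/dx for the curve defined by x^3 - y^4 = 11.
Take d/dx of both sides. Since y is implicitly a function of x, the chain rule attaches a y' = dy/dx factor whenever we differentiate through y.

Set F(x, y) = (left side) − (right side), so the curve is F = 0. Differentiating each term of F:
  d/dx[x^3] = 3x^2
  d/dx[-y^4] = -4y^3·y'
  d/dx[-11] = 0

Collecting, the y'-free part is the partial derivative in x and the y' coefficient is the partial derivative in y:
  ∂F/∂x = 3x^2
  ∂F/∂y = -4y^3

so d/dx[F(x, y(x))] = ∂F/∂x + (∂F/∂y)·y' = 0. Rearranging,
  dy/dx = -(∂F/∂x)/(∂F/∂y) = -(3x^2)/(-4y^3) = 3x^2/(4y^3)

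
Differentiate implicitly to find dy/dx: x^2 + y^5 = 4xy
Differentiate the relation implicitly: treat y = y(x) and apply the chain rule, so every y-derivative picks up a y' = dy/dx factor.

With everything moved to the left-hand side, differentiate term by term:
  d/dx[x^2] = 2x
  d/dx[-4xy] = -4x·y' - 4y
  d/dx[y^5] = 5y^4·y'

Separating the contributions that come from x directly and those that come through y:
  without y':      2x - 4y
  multiplying y':  -4x + 5y^4

so (2x - 4y) + (-4x + 5y^4)·y' = 0, and therefore
  dy/dx = -(2x - 4y)/(-4x + 5y^4) = 2(x - 2y)/(4x - 5y^4)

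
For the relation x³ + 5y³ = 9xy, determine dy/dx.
Differentiate both sides with respect to x, treating y as y(x). By the chain rule, any term containing y contributes a factor of y' = dy/dx when we differentiate it.

Move every term to one side and write the relation as F(x, y) = 0. Term by term,
  d/dx[x^3] = 3x^2
  d/dx[-9xy] = -9x·y' - 9y
  d/dx[5y^3] = 15y^2·y'

The pieces without y' make up ∂F/∂x and the coefficient of y' is ∂F/∂y:
  ∂F/∂x = 3x^2 - 9y,
  ∂F/∂y = -9x + 15y^2.

Since d/dx[F] = ∂F/∂x + (∂F/∂y)·y' = 0, solve for y':
  (∂F/∂y)·y' = -∂F/∂x
  dy/dx = -(∂F/∂x)/(∂F/∂y) = -(3x^2 - 9y)/(-9x + 15y^2) = (x^2 - 3y)/(3x - 5y^2)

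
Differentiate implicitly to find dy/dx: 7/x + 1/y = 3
Take d/dx of both sides. Since y is implicitly a function of x, the chain rule attaches a y' = dy/dx factor whenever we differentiate through y.

Set F(x, y) = (left side) − (right side), so the curve is F = 0. Differentiating each term of F:
  d/dx[1/y] = -y'/y^2
  d/dx[7/x] = -7/x^2
  d/dx[-3] = 0

Collecting, the y'-free part is the partial derivative in x and the y' coefficient is the partial derivative in y:
  ∂F/∂x = -7/x^2
  ∂F/∂y = -1/y^2

so d/dx[F(x, y(x))] = ∂F/∂x + (∂F/∂y)·y' = 0. Rearranging,
  dy/dx = -(∂F/∂x)/(∂F/∂y) = -(-7/x^2)/(-1/y^2) = -7y^2/x^2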